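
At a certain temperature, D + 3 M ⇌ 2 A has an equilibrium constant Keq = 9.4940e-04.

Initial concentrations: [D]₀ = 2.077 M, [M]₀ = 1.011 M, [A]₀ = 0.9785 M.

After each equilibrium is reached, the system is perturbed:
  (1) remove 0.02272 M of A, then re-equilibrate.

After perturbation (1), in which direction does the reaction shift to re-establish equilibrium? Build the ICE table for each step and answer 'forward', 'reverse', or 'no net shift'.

Q₀ = 0.4461 vs Keq = 9.4940e-04 ⇒ Q>K, reverse
Step 1:
                    D           M           A
  Initial       2.077       1.011      0.9785
  Change       0.4081       1.224     -0.8162
  Equil         2.485       2.235      0.1623
  solve Keq expr → x = -0.4081; check Q = 9.4940e-04
Then remove 0.02272 M of A.
Step 2:
                    D           M           A
  Initial       2.485       2.235      0.1396
  Change    -0.009636    -0.02891     0.01927
  Equil         2.475       2.206      0.1589
  solve Keq expr → x = 0.009636; check Q = 9.4940e-04

Direction: forward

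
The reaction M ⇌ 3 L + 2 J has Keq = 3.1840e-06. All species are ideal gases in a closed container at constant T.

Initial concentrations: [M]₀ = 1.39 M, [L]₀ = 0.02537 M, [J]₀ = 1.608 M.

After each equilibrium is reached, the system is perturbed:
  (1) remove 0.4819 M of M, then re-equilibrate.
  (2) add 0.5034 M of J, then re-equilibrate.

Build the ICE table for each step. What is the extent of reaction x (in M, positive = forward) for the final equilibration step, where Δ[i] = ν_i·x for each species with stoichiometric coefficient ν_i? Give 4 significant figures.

Q₀ = 3.0375e-05 vs Keq = 3.1840e-06 ⇒ Q>K, reverse
Step 1:
                   M          L          J
  init          1.39    0.02537      1.608
  Δ          0.00445   -0.01335  -0.008901
  eq           1.394    0.01202      1.599
  solve Keq expr → x = -0.00445; check Q = 3.1840e-06
Then remove 0.4819 M of M.
Step 2:
                   M          L          J
  init        0.9126    0.01202      1.599
  Δ       5.2586e-04  -0.001578  -0.001052
  eq          0.9131    0.01044      1.598
  solve Keq expr → x = -5.2586e-04; check Q = 3.1840e-06
Then add 0.5034 M of J.
Step 3:
                   M          L          J
  init        0.9131    0.01044      2.101
  Δ       5.7911e-04  -0.001737  -0.001158
  eq          0.9137   0.008704        2.1
  solve Keq expr → x = -5.7911e-04; check Q = 3.1840e-06

x = -5.7911e-04 M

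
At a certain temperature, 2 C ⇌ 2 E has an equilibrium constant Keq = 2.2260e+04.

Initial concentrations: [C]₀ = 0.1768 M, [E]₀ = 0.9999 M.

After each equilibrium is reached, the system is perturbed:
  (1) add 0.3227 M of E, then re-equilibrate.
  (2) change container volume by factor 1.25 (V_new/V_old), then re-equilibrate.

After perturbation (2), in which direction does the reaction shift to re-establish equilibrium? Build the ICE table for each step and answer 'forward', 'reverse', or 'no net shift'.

Q₀ = 31.99 vs Keq = 2.2260e+04 ⇒ Q<K, forward
Step 1:
                  C         E
  Initial    0.1768    0.9999
  Change     -0.169     0.169
  Equil    0.007834     1.169
  solve Keq expr → x = 0.08448; check Q = 2.2260e+04
Then add 0.3227 M of E.
Step 2:
                  C         E
  Initial  0.007834     1.492
  Change   0.002148 -0.002148
  Equil    0.009983     1.489
  solve Keq expr → x = -0.001074; check Q = 2.2260e+04
Then change container volume by factor 1.25 (V_new/V_old).
Step 3:
                  C         E
  Initial  0.007986     1.192
  Change          0         0
  Equil    0.007986     1.192
  solve Keq expr → x = 0; check Q = 2.2260e+04

Direction: no net shift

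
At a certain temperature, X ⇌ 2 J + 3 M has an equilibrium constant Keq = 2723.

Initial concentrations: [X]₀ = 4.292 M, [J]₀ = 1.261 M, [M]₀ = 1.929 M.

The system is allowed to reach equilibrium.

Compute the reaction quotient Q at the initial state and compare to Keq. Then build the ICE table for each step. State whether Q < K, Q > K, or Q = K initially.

Q₀ = 2.659 vs Keq = 2723 ⇒ Q<K, forward
Step 1:
                    X           J           M
  init          4.292       1.261       1.929
  Δ            -1.674       3.347       5.021
  eq            2.618       4.608        6.95
  solve Keq expr → x = 1.674; check Q = 2723

Q₀ = 2.659; Q < K (proceeds forward)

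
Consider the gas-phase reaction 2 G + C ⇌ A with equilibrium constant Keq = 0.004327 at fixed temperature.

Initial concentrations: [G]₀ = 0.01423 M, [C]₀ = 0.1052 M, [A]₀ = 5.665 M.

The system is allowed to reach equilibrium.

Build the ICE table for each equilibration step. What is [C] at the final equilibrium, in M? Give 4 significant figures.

Q₀ = 2.6593e+05 vs Keq = 0.004327 ⇒ Q>K, reverse
Step 1:
                    G           C           A
  init        0.01423      0.1052       5.665
  Δ              8.55       4.275      -4.275
  eq            8.564        4.38        1.39
  solve Keq expr → x = -4.275; check Q = 0.004327

[C]_eq = 4.38 M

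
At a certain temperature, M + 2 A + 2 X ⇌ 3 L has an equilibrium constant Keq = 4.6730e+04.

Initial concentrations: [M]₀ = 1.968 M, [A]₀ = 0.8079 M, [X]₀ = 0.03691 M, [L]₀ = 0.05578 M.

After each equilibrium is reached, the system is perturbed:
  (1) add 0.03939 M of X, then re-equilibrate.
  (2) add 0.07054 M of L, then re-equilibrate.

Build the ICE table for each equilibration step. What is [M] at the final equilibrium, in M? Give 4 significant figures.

Q₀ = 0.09918 vs Keq = 4.6730e+04 ⇒ Q<K, forward
Step 1:
                   M          A          X          L
  I            1.968     0.8079    0.03691    0.05578
  C         -0.01838   -0.03675   -0.03675    0.05513
  E             1.95     0.7711 1.5868e-04     0.1109
  solve Keq expr → x = 0.01838; check Q = 4.6730e+04
Then add 0.03939 M of X.
Step 2:
                   M          A          X          L
  I             1.95     0.7711    0.03955     0.1109
  C         -0.01962   -0.03923   -0.03923    0.05885
  E             1.93     0.7319 3.1819e-04     0.1698
  solve Keq expr → x = 0.01962; check Q = 4.6730e+04
Then add 0.07054 M of L.
Step 3:
                   M          A          X          L
  I             1.93     0.7319 3.1819e-04     0.2403
  C       1.0822e-04 2.1644e-04 2.1644e-04 -3.2465e-04
  E             1.93     0.7321 5.3463e-04       0.24
  solve Keq expr → x = -1.0822e-04; check Q = 4.6730e+04

[M]_eq = 1.93 M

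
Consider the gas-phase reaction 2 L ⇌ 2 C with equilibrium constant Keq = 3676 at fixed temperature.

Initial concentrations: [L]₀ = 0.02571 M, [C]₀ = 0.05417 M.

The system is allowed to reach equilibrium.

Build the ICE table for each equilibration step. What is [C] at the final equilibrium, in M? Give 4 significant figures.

Q₀ = 4.439 vs Keq = 3676 ⇒ Q<K, forward
Step 1:
                    L           C
  Initial     0.02571     0.05417
  Change     -0.02441     0.02441
  Equil      0.001296     0.07858
  solve Keq expr → x = 0.01221; check Q = 3676

[C]_eq = 0.07858 M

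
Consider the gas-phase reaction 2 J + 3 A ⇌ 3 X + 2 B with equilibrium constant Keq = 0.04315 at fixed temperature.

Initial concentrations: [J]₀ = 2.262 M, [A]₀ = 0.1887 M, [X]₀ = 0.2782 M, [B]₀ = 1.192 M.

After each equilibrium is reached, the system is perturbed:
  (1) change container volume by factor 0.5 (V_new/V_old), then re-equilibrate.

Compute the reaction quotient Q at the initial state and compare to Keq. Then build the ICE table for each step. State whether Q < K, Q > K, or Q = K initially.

Q₀ = 0.8899 vs Keq = 0.04315 ⇒ Q>K, reverse
Step 1:
                   J          A          X          B
  Initial      2.262     0.1887     0.2782      1.192
  Change     0.07217     0.1082    -0.1082   -0.07217
  Equil        2.334     0.2969       0.17       1.12
  solve Keq expr → x = -0.03608; check Q = 0.04315
Then change container volume by factor 0.5 (V_new/V_old).
Step 2:
                   J          A          X          B
  Initial      4.668     0.5939     0.3399       2.24
  Change           0          0          0          0
  Equil        4.668     0.5939     0.3399       2.24
  solve Keq expr → x = 0; check Q = 0.04315

Q₀ = 0.8899; Q > K (proceeds reverse)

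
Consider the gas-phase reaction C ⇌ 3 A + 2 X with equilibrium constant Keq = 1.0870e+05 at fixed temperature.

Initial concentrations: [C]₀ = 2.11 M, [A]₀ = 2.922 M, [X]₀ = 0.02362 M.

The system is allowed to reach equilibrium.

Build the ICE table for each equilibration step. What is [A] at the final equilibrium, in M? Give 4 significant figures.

[A]_eq = 8.932 M

Q₀ = 0.006597 vs Keq = 1.0870e+05 ⇒ Q<K, forward
Step 1:
                    C           A           X
  Initial        2.11       2.922     0.02362
  Change       -2.003        6.01       4.007
  Equil        0.1065       8.932       4.031
  solve Keq expr → x = 2.003; check Q = 1.0870e+05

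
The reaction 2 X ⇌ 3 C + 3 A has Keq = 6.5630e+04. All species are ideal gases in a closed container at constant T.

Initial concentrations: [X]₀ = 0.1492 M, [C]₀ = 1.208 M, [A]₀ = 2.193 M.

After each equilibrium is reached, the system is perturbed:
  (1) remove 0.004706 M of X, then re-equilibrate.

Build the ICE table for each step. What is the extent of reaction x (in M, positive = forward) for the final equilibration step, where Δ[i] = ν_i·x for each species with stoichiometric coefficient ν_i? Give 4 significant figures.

x = -0.002219 M

Q₀ = 835.2 vs Keq = 6.5630e+04 ⇒ Q<K, forward
Step 1:
                   X          C          A
  I           0.1492      1.208      2.193
  C          -0.1255     0.1883     0.1883
  E          0.02367      1.396      2.381
  solve Keq expr → x = 0.06277; check Q = 6.5630e+04
Then remove 0.004706 M of X.
Step 2:
                   X          C          A
  I          0.01896      1.396      2.381
  C         0.004438  -0.006658  -0.006658
  E           0.0234       1.39      2.375
  solve Keq expr → x = -0.002219; check Q = 6.5630e+04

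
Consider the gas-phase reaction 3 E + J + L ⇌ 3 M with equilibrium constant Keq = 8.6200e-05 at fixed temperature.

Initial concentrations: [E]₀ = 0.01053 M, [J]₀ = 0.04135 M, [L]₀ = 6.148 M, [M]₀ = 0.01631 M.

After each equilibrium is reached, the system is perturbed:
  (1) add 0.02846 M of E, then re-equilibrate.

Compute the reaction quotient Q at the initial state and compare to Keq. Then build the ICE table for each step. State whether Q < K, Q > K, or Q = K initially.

Q₀ = 14.62 vs Keq = 8.6200e-05 ⇒ Q>K, reverse
Step 1:
                  E         J         L         M
  Initial   0.01053   0.04135     6.148   0.01631
  Change    0.01555  0.005184  0.005184  -0.01555
  Equil     0.02608   0.04653     6.153 7.5935e-04
  solve Keq expr → x = -0.005184; check Q = 8.6200e-05
Then add 0.02846 M of E.
Step 2:
                  E         J         L         M
  Initial   0.05454   0.04653     6.153 7.5935e-04
  Change  -8.0224e-04 -2.6741e-04 -2.6741e-04 8.0224e-04
  Equil     0.05374   0.04627     6.153  0.001562
  solve Keq expr → x = 2.6741e-04; check Q = 8.6200e-05

Q₀ = 14.62; Q > K (proceeds reverse)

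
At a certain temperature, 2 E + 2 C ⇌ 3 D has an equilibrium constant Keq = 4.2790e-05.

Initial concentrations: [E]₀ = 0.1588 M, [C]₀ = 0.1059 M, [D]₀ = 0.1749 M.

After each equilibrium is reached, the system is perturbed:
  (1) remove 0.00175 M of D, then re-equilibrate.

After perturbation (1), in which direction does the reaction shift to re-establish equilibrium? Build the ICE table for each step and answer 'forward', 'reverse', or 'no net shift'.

Q₀ = 18.92 vs Keq = 4.2790e-05 ⇒ Q>K, reverse
Step 1:
                    E           C           D
  Initial      0.1588      0.1059      0.1749
  Change        0.113       0.113     -0.1696
  Equil        0.2718      0.2189    0.005332
  solve Keq expr → x = -0.05652; check Q = 4.2790e-05
Then remove 0.00175 M of D.
Step 2:
                    E           C           D
  Initial      0.2718      0.2189    0.003582
  Change    -0.001144   -0.001144    0.001716
  Equil        0.2707      0.2178    0.005298
  solve Keq expr → x = 5.7216e-04; check Q = 4.2790e-05

Direction: forward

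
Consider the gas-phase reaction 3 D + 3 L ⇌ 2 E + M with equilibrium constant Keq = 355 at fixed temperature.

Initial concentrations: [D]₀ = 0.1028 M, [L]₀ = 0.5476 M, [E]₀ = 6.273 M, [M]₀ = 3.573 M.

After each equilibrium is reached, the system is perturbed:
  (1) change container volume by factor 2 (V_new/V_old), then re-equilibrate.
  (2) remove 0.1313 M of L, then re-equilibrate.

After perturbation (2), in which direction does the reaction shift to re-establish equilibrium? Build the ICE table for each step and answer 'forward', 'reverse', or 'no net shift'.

Q₀ = 7.8816e+05 vs Keq = 355 ⇒ Q>K, reverse
Step 1:
                    D           L           E           M
  Initial      0.1028      0.5476       6.273       3.573
  Change       0.5371      0.5371     -0.3581      -0.179
  Equil        0.6399       1.085       5.915       3.394
  solve Keq expr → x = -0.179; check Q = 355
Then change container volume by factor 2 (V_new/V_old).
Step 2:
                    D           L           E           M
  Initial        0.32      0.5424       2.957       1.697
  Change       0.1584      0.1584     -0.1056     -0.0528
  Equil        0.4784      0.7008       2.852       1.644
  solve Keq expr → x = -0.0528; check Q = 355
Then remove 0.1313 M of L.
Step 3:
                    D           L           E           M
  Initial      0.4784      0.5695       2.852       1.644
  Change       0.0534      0.0534     -0.0356     -0.0178
  Equil        0.5318      0.6229       2.816       1.626
  solve Keq expr → x = -0.0178; check Q = 355

Direction: reverse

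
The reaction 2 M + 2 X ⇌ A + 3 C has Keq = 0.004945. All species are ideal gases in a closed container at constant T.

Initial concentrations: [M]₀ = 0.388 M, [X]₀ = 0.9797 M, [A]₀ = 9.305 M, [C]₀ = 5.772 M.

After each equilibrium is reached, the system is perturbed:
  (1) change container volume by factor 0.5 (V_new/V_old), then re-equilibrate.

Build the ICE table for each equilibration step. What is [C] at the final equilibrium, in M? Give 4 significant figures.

[C]_eq = 1.152 M

Q₀ = 1.2384e+04 vs Keq = 0.004945 ⇒ Q>K, reverse
Step 1:
                    M           X           A           C
  init          0.388      0.9797       9.305       5.772
  Δ             3.464       3.464      -1.732      -5.196
  eq            3.852       4.444       7.573      0.5762
  solve Keq expr → x = -1.732; check Q = 0.004945
Then change container volume by factor 0.5 (V_new/V_old).
Step 2:
                    M           X           A           C
  init          7.704       8.887       15.15       1.152
  Δ                 0           0           0           0
  eq            7.704       8.887       15.15       1.152
  solve Keq expr → x = 0; check Q = 0.004945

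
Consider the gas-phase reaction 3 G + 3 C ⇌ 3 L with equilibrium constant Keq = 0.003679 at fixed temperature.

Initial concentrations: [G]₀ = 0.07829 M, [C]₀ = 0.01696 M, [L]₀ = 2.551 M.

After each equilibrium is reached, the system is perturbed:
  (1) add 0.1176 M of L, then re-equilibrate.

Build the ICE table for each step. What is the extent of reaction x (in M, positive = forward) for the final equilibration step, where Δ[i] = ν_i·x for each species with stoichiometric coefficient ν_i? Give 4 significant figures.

Q₀ = 7.0914e+09 vs Keq = 0.003679 ⇒ Q>K, reverse
Step 1:
                    G           C           L
  I           0.07829     0.01696       2.551
  C             1.941       1.941      -1.941
  E             2.019       1.958      0.6102
  solve Keq expr → x = -0.6469; check Q = 0.003679
Then add 0.1176 M of L.
Step 2:
                    G           C           L
  I             2.019       1.958      0.7278
  C           0.07237     0.07237    -0.07237
  E             2.091        2.03      0.6555
  solve Keq expr → x = -0.02412; check Q = 0.003679

x = -0.02412 M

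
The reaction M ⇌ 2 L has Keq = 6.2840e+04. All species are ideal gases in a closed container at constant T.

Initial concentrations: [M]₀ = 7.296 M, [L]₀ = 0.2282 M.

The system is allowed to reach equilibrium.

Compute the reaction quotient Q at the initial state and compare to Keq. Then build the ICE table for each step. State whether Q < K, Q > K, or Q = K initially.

Q₀ = 0.007138; Q < K (proceeds forward)

Q₀ = 0.007138 vs Keq = 6.2840e+04 ⇒ Q<K, forward
Step 1:
                  M         L
  init        7.296    0.2282
  Δ          -7.293     14.59
  eq       0.003492     14.81
  solve Keq expr → x = 7.293; check Q = 6.2840e+04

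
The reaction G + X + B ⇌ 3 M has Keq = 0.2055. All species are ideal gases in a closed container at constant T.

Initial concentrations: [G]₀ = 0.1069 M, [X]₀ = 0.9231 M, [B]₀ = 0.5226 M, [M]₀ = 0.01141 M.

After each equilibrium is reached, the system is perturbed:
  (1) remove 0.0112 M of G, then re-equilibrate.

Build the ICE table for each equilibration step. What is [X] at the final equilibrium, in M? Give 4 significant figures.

[X]_eq = 0.8741 M

Q₀ = 2.8805e-05 vs Keq = 0.2055 ⇒ Q<K, forward
Step 1:
                   G          X          B          M
  I           0.1069     0.9231     0.5226    0.01141
  C         -0.05181   -0.05181   -0.05181     0.1554
  E          0.05509     0.8713     0.4708     0.1668
  solve Keq expr → x = 0.05181; check Q = 0.2055
Then remove 0.0112 M of G.
Step 2:
                   G          X          B          M
  I          0.04389     0.8713     0.4708     0.1668
  C         0.002816   0.002816   0.002816  -0.008448
  E          0.04671     0.8741     0.4736     0.1584
  solve Keq expr → x = -0.002816; check Q = 0.2055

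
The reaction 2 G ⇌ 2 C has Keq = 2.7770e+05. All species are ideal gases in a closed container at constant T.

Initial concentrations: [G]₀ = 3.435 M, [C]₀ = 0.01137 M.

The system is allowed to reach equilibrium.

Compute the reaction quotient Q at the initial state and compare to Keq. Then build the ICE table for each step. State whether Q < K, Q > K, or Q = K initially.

Q₀ = 1.0956e-05 vs Keq = 2.7770e+05 ⇒ Q<K, forward
Step 1:
                   G          C
  Initial      3.435    0.01137
  Change      -3.428      3.428
  Equil     0.006528       3.44
  solve Keq expr → x = 1.714; check Q = 2.7770e+05

Q₀ = 1.0956e-05; Q < K (proceeds forward)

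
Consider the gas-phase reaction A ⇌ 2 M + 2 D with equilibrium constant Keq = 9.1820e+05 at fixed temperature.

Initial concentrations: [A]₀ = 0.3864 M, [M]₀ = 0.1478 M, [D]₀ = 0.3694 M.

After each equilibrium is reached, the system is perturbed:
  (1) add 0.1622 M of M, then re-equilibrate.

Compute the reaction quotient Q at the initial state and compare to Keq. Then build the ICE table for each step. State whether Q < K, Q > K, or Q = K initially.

Q₀ = 0.007714; Q < K (proceeds forward)

Q₀ = 0.007714 vs Keq = 9.1820e+05 ⇒ Q<K, forward
Step 1:
                  A         M         D
  I          0.3864    0.1478    0.3694
  C         -0.3864    0.7728    0.7728
  E       1.2042e-06    0.9206     1.142
  solve Keq expr → x = 0.3864; check Q = 9.1820e+05
Then add 0.1622 M of M.
Step 2:
                  A         M         D
  I       1.2042e-06     1.083     1.142
  C       4.6170e-07 -9.2339e-07 -9.2339e-07
  E       1.6659e-06     1.083     1.142
  solve Keq expr → x = -4.6170e-07; check Q = 9.1820e+05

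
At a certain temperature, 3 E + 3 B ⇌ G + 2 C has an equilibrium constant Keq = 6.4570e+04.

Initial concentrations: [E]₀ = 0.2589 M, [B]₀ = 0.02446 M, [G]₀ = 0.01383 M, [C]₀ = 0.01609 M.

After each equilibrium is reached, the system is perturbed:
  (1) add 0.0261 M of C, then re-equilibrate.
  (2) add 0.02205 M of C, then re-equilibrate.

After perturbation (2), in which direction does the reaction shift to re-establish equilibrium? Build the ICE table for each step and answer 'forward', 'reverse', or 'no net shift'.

Direction: reverse

Q₀ = 14.1 vs Keq = 6.4570e+04 ⇒ Q<K, forward
Step 1:
                    E           B           G           C
  init         0.2589     0.02446     0.01383     0.01609
  Δ          -0.02163    -0.02163    0.007209     0.01442
  eq           0.2373    0.002832     0.02104     0.03051
  solve Keq expr → x = 0.007209; check Q = 6.4570e+04
Then add 0.0261 M of C.
Step 2:
                    E           B           G           C
  init         0.2373    0.002832     0.02104     0.05661
  Δ          0.001345    0.001345 -4.4830e-04 -8.9659e-04
  eq           0.2386    0.004177     0.02059     0.05571
  solve Keq expr → x = -4.4830e-04; check Q = 6.4570e+04
Then add 0.02205 M of C.
Step 3:
                    E           B           G           C
  init         0.2386    0.004177     0.02059     0.07776
  Δ        9.6315e-04  9.6315e-04 -3.2105e-04 -6.4210e-04
  eq           0.2396     0.00514     0.02027     0.07712
  solve Keq expr → x = -3.2105e-04; check Q = 6.4570e+04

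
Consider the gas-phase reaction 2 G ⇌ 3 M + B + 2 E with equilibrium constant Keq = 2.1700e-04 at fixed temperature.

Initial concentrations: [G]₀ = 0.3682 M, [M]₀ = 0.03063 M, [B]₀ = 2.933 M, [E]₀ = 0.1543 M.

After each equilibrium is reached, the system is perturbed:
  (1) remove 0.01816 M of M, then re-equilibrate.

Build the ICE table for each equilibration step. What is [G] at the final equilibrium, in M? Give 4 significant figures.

[G]_eq = 0.3353 M

Q₀ = 1.4802e-05 vs Keq = 2.1700e-04 ⇒ Q<K, forward
Step 1:
                   G          M          B          E
  Initial     0.3682    0.03063      2.933     0.1543
  Change    -0.02313    0.03469    0.01156    0.02313
  Equil       0.3451    0.06532      2.945     0.1774
  solve Keq expr → x = 0.01156; check Q = 2.1700e-04
Then remove 0.01816 M of M.
Step 2:
                   G          M          B          E
  Initial     0.3451    0.04716      2.945     0.1774
  Change    -0.00976    0.01464    0.00488    0.00976
  Equil       0.3353     0.0618      2.949     0.1872
  solve Keq expr → x = 0.00488; check Q = 2.1700e-04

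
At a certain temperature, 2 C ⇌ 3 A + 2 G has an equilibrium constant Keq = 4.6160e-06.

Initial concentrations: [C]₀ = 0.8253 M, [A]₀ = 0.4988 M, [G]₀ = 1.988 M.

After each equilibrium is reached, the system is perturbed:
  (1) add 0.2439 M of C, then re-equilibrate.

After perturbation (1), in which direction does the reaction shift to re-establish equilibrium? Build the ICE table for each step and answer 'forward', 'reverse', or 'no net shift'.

Q₀ = 0.7201 vs Keq = 4.6160e-06 ⇒ Q>K, reverse
Step 1:
                    C           A           G
  init         0.8253      0.4988       1.988
  Δ            0.3239     -0.4858     -0.3239
  eq            1.149     0.01301       1.664
  solve Keq expr → x = -0.1619; check Q = 4.6160e-06
Then add 0.2439 M of C.
Step 2:
                    C           A           G
  init          1.393     0.01301       1.664
  Δ         -0.001177    0.001766    0.001177
  eq            1.392     0.01477       1.665
  solve Keq expr → x = 5.8855e-04; check Q = 4.6160e-06

Direction: forward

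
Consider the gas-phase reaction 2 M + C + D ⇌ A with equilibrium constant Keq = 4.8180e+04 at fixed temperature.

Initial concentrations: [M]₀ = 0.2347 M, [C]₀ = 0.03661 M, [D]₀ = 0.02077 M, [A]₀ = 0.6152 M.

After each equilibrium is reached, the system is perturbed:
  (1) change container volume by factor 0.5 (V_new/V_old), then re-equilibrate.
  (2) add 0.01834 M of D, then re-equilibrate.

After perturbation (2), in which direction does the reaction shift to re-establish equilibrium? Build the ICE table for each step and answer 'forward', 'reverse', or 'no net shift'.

Direction: forward

Q₀ = 1.4688e+04 vs Keq = 4.8180e+04 ⇒ Q<K, forward
Step 1:
                  M         C         D         A
  init       0.2347   0.03661   0.02077    0.6152
  Δ        -0.02024  -0.01012  -0.01012   0.01012
  eq         0.2145   0.02649   0.01065    0.6253
  solve Keq expr → x = 0.01012; check Q = 4.8180e+04
Then change container volume by factor 0.5 (V_new/V_old).
Step 2:
                  M         C         D         A
  init       0.4289   0.05298    0.0213     1.251
  Δ        -0.03335  -0.01667  -0.01667   0.01667
  eq         0.3956   0.03631  0.004629     1.267
  solve Keq expr → x = 0.01667; check Q = 4.8180e+04
Then add 0.01834 M of D.
Step 3:
                  M         C         D         A
  init       0.3956   0.03631   0.02297     1.267
  Δ         -0.0282   -0.0141   -0.0141    0.0141
  eq         0.3674   0.02221  0.008872     1.281
  solve Keq expr → x = 0.0141; check Q = 4.8180e+04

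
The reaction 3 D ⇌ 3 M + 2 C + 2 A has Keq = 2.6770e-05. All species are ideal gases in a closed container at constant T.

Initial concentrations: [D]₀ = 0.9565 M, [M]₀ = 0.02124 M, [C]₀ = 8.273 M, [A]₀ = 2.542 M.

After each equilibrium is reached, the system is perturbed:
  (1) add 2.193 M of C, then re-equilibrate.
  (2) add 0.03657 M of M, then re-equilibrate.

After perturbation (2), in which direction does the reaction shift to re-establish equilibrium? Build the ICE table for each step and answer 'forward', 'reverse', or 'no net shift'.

Q₀ = 0.004843 vs Keq = 2.6770e-05 ⇒ Q>K, reverse
Step 1:
                    D           M           C           A
  init         0.9565     0.02124       8.273       2.542
  Δ            0.0174     -0.0174     -0.0116     -0.0116
  eq           0.9739    0.003839       8.261        2.53
  solve Keq expr → x = -0.0058; check Q = 2.6770e-05
Then add 2.193 M of C.
Step 2:
                    D           M           C           A
  init         0.9739    0.003839       10.45        2.53
  Δ        5.5539e-04 -5.5539e-04 -3.7026e-04 -3.7026e-04
  eq           0.9745    0.003284       10.45        2.53
  solve Keq expr → x = -1.8513e-04; check Q = 2.6770e-05
Then add 0.03657 M of M.
Step 3:
                    D           M           C           A
  init         0.9745     0.03985       10.45        2.53
  Δ           0.03642    -0.03642    -0.02428    -0.02428
  eq            1.011    0.003434       10.43       2.506
  solve Keq expr → x = -0.01214; check Q = 2.6770e-05

Direction: reverse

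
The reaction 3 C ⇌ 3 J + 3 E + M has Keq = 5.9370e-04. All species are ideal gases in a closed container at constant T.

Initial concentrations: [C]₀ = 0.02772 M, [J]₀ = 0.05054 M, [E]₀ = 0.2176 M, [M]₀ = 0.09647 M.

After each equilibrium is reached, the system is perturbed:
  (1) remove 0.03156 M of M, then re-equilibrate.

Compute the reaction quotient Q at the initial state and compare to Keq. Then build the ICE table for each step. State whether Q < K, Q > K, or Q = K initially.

Q₀ = 0.006024; Q > K (proceeds reverse)

Q₀ = 0.006024 vs Keq = 5.9370e-04 ⇒ Q>K, reverse
Step 1:
                   C          J          E          M
  I          0.02772    0.05054     0.2176    0.09647
  C          0.01324   -0.01324   -0.01324  -0.004412
  E          0.04096     0.0373     0.2044    0.09206
  solve Keq expr → x = -0.004412; check Q = 5.9370e-04
Then remove 0.03156 M of M.
Step 2:
                   C          J          E          M
  I          0.04096     0.0373     0.2044     0.0605
  C         -0.00242    0.00242    0.00242 8.0660e-04
  E          0.03854    0.03972     0.2068     0.0613
  solve Keq expr → x = 8.0660e-04; check Q = 5.9370e-04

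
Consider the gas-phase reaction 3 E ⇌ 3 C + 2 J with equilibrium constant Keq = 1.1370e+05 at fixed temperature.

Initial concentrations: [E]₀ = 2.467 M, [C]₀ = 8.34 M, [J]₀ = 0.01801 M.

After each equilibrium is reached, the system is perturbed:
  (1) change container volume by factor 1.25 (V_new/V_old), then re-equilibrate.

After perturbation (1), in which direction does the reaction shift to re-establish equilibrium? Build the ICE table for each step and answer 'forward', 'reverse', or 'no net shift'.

Q₀ = 0.01253 vs Keq = 1.1370e+05 ⇒ Q<K, forward
Step 1:
                   E          C          J
  Initial      2.467       8.34    0.01801
  Change      -2.185      2.185      1.457
  Equil       0.2815      10.53      1.475
  solve Keq expr → x = 0.7285; check Q = 1.1370e+05
Then change container volume by factor 1.25 (V_new/V_old).
Step 2:
                   E          C          J
  Initial     0.2252       8.42       1.18
  Change     -0.0284     0.0284    0.01893
  Equil       0.1968      8.449      1.199
  solve Keq expr → x = 0.009466; check Q = 1.1370e+05

Direction: forward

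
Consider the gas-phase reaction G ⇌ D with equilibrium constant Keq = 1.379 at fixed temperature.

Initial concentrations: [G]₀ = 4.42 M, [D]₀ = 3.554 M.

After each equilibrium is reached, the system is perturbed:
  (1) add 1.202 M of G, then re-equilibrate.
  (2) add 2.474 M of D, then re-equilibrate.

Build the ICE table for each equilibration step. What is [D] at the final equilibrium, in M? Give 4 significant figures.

[D]_eq = 6.753 M

Q₀ = 0.8041 vs Keq = 1.379 ⇒ Q<K, forward
Step 1:
                  G         D
  I            4.42     3.554
  C          -1.068     1.068
  E           3.352     4.622
  solve Keq expr → x = 1.068; check Q = 1.379
Then add 1.202 M of G.
Step 2:
                  G         D
  I           4.554     4.622
  C         -0.6967    0.6967
  E           3.857     5.319
  solve Keq expr → x = 0.6967; check Q = 1.379
Then add 2.474 M of D.
Step 3:
                  G         D
  I           3.857     7.793
  C            1.04     -1.04
  E           4.897     6.753
  solve Keq expr → x = -1.04; check Q = 1.379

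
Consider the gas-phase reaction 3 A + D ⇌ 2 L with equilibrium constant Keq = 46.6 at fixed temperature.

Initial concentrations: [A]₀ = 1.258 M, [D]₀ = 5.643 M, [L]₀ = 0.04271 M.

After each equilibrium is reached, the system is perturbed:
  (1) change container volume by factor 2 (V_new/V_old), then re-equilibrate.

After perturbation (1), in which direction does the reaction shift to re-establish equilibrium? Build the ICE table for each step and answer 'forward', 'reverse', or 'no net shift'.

Direction: reverse

Q₀ = 1.6237e-04 vs Keq = 46.6 ⇒ Q<K, forward
Step 1:
                    A           D           L
  I             1.258       5.643     0.04271
  C            -1.121     -0.3738      0.7477
  E            0.1365       5.269      0.7904
  solve Keq expr → x = 0.3738; check Q = 46.6
Then change container volume by factor 2 (V_new/V_old).
Step 2:
                    A           D           L
  I           0.06826       2.635      0.3952
  C           0.03556     0.01185    -0.02371
  E            0.1038       2.646      0.3715
  solve Keq expr → x = -0.01185; check Q = 46.6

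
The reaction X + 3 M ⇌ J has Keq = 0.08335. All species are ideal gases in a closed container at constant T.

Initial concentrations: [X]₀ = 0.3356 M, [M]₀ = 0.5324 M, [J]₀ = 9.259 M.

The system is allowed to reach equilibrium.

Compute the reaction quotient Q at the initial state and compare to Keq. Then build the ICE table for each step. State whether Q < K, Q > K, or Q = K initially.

Q₀ = 182.8; Q > K (proceeds reverse)

Q₀ = 182.8 vs Keq = 0.08335 ⇒ Q>K, reverse
Step 1:
                   X          M          J
  Initial     0.3356     0.5324      9.259
  Change       1.162      3.486     -1.162
  Equil        1.497      4.018      8.097
  solve Keq expr → x = -1.162; check Q = 0.08335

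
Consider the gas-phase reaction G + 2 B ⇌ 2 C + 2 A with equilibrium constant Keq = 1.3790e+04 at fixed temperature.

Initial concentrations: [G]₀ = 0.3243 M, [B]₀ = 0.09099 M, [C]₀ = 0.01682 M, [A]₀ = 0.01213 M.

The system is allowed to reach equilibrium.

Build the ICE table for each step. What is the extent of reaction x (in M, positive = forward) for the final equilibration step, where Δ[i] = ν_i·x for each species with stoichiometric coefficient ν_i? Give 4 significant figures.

Q₀ = 1.5504e-05 vs Keq = 1.3790e+04 ⇒ Q<K, forward
Step 1:
                   G          B          C          A
  init        0.3243    0.09099    0.01682    0.01213
  Δ         -0.04541   -0.09081    0.09081    0.09081
  eq          0.2789 1.7866e-04     0.1076     0.1029
  solve Keq expr → x = 0.04541; check Q = 1.3790e+04

x = 0.04541 M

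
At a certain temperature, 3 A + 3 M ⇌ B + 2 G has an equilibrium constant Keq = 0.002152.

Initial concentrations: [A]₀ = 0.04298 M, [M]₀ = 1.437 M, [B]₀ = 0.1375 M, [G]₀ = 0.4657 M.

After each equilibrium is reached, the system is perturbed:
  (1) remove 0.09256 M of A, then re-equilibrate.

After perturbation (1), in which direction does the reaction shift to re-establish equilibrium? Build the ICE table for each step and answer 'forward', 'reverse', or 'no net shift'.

Q₀ = 126.6 vs Keq = 0.002152 ⇒ Q>K, reverse
Step 1:
                    A           M           B           G
  init        0.04298       1.437      0.1375      0.4657
  Δ            0.3625      0.3625     -0.1208     -0.2417
  eq           0.4055         1.8     0.01666       0.224
  solve Keq expr → x = -0.1208; check Q = 0.002152
Then remove 0.09256 M of A.
Step 2:
                    A           M           B           G
  init         0.3129         1.8     0.01666       0.224
  Δ           0.01848     0.01848   -0.006159    -0.01232
  eq           0.3314       1.818      0.0105      0.2117
  solve Keq expr → x = -0.006159; check Q = 0.002152

Direction: reverse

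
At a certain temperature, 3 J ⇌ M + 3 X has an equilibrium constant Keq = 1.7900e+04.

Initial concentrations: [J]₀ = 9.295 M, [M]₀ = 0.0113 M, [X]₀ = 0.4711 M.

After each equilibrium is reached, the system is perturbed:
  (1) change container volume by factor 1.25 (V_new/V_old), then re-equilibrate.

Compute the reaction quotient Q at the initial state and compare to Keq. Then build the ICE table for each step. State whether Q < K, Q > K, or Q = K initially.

Q₀ = 1.4712e-06 vs Keq = 1.7900e+04 ⇒ Q<K, forward
Step 1:
                  J         M         X
  init        9.295    0.0113    0.4711
  Δ          -8.788     2.929     8.788
  eq         0.5071     2.941     9.259
  solve Keq expr → x = 2.929; check Q = 1.7900e+04
Then change container volume by factor 1.25 (V_new/V_old).
Step 2:
                  J         M         X
  init       0.4057     2.352     7.407
  Δ        -0.02721   0.00907   0.02721
  eq         0.3785     2.362     7.434
  solve Keq expr → x = 0.00907; check Q = 1.7900e+04

Q₀ = 1.4712e-06; Q < K (proceeds forward)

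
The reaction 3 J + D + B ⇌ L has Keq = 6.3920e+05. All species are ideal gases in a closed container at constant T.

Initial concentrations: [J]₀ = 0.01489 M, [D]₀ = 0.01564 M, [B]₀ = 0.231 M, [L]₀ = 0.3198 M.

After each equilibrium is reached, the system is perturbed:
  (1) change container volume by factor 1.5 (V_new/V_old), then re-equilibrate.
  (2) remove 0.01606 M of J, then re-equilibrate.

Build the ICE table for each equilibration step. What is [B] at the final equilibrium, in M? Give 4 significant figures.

Q₀ = 2.6813e+07 vs Keq = 6.3920e+05 ⇒ Q>K, reverse
Step 1:
                  J         D         B         L
  Initial   0.01489   0.01564     0.231    0.3198
  Change     0.0283  0.009432  0.009432 -0.009432
  Equil     0.04319   0.02507    0.2404    0.3104
  solve Keq expr → x = -0.009432; check Q = 6.3920e+05
Then change container volume by factor 1.5 (V_new/V_old).
Step 2:
                  J         D         B         L
  Initial   0.02879   0.01671    0.1603    0.2069
  Change    0.01554   0.00518   0.00518  -0.00518
  Equil     0.04433   0.02189    0.1655    0.2017
  solve Keq expr → x = -0.00518; check Q = 6.3920e+05
Then remove 0.01606 M of J.
Step 3:
                  J         D         B         L
  Initial   0.02827   0.02189    0.1655    0.2017
  Change    0.01285  0.004283  0.004283 -0.004283
  Equil     0.04112   0.02618    0.1698    0.1974
  solve Keq expr → x = -0.004283; check Q = 6.3920e+05

[B]_eq = 0.1698 M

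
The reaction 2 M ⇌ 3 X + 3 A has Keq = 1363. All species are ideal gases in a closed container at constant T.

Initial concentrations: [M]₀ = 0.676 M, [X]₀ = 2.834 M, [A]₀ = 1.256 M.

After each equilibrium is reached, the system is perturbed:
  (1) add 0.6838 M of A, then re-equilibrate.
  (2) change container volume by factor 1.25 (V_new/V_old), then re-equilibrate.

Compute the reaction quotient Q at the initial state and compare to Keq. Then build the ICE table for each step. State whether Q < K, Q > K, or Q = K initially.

Q₀ = 98.69; Q < K (proceeds forward)

Q₀ = 98.69 vs Keq = 1363 ⇒ Q<K, forward
Step 1:
                   M          X          A
  init         0.676      2.834      1.256
  Δ          -0.3097     0.4646     0.4646
  eq          0.3663      3.299      1.721
  solve Keq expr → x = 0.1549; check Q = 1363
Then add 0.6838 M of A.
Step 2:
                   M          X          A
  init        0.3663      3.299      2.404
  Δ           0.1247     -0.187     -0.187
  eq          0.4909      3.112      2.217
  solve Keq expr → x = -0.06233; check Q = 1363
Then change container volume by factor 1.25 (V_new/V_old).
Step 3:
                   M          X          A
  init        0.3927      2.489      1.774
  Δ          -0.0894     0.1341     0.1341
  eq          0.3033      2.623      1.908
  solve Keq expr → x = 0.0447; check Q = 1363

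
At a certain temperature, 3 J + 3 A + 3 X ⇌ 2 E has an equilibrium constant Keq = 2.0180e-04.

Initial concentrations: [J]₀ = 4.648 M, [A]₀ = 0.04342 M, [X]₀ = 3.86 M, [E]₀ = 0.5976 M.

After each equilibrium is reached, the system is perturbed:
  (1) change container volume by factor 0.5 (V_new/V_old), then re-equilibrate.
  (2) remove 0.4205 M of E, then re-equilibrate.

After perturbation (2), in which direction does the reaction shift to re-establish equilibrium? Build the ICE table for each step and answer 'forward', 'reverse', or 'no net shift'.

Q₀ = 0.7554 vs Keq = 2.0180e-04 ⇒ Q>K, reverse
Step 1:
                    J           A           X           E
  init          4.648     0.04342        3.86      0.5976
  Δ            0.3618      0.3618      0.3618     -0.2412
  eq             5.01      0.4052       4.222      0.3564
  solve Keq expr → x = -0.1206; check Q = 2.0180e-04
Then change container volume by factor 0.5 (V_new/V_old).
Step 2:
                    J           A           X           E
  init          10.02      0.8104       8.444      0.7128
  Δ           -0.5677     -0.5677     -0.5677      0.3784
  eq            9.452      0.2427       7.876       1.091
  solve Keq expr → x = 0.1892; check Q = 2.0180e-04
Then remove 0.4205 M of E.
Step 3:
                    J           A           X           E
  init          9.452      0.2427       7.876      0.6708
  Δ          -0.05808    -0.05808    -0.05808     0.03872
  eq            9.394      0.1847       7.818      0.7095
  solve Keq expr → x = 0.01936; check Q = 2.0180e-04

Direction: forward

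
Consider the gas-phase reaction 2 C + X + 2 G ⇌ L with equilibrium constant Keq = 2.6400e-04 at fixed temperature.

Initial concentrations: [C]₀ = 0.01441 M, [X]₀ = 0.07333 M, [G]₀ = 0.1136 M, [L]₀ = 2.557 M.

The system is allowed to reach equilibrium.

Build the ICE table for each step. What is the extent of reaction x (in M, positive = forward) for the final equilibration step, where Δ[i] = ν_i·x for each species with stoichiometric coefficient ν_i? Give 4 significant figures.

x = -2.276 M

Q₀ = 1.3013e+07 vs Keq = 2.6400e-04 ⇒ Q>K, reverse
Step 1:
                    C           X           G           L
  Initial     0.01441     0.07333      0.1136       2.557
  Change        4.551       2.276       4.551      -2.276
  Equil         4.566       2.349       4.665      0.2813
  solve Keq expr → x = -2.276; check Q = 2.6400e-04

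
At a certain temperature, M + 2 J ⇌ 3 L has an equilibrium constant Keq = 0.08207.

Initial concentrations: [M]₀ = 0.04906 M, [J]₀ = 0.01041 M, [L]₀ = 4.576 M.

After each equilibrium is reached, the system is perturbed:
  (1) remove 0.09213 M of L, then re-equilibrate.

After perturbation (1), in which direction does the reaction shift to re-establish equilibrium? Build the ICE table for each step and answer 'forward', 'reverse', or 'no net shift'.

Direction: forward

Q₀ = 1.8023e+07 vs Keq = 0.08207 ⇒ Q>K, reverse
Step 1:
                    M           J           L
  init        0.04906     0.01041       4.576
  Δ             1.236       2.473      -3.709
  eq            1.286       2.483      0.8665
  solve Keq expr → x = -1.236; check Q = 0.08207
Then remove 0.09213 M of L.
Step 2:
                    M           J           L
  init          1.286       2.483      0.7744
  Δ          -0.02497    -0.04994      0.0749
  eq            1.261       2.433      0.8493
  solve Keq expr → x = 0.02497; check Q = 0.08207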